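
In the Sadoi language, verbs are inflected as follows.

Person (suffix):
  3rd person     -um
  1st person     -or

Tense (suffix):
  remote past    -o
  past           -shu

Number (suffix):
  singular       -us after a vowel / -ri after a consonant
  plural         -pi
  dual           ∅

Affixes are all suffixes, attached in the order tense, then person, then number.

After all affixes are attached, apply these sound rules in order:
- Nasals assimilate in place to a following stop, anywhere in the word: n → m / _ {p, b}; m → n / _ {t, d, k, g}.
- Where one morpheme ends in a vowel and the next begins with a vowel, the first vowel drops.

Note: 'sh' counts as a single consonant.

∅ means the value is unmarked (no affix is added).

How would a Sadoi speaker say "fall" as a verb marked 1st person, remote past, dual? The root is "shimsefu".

shimsefor

Attach tense remote past -o → shimsefuo.
Attach person 1st person -or → shimsefuoor.
number = dual: zero marking, form stays shimsefuoor.
Nasal assimilation: no change.
Apply vowel deletion: shimsefuoor → shimsefor.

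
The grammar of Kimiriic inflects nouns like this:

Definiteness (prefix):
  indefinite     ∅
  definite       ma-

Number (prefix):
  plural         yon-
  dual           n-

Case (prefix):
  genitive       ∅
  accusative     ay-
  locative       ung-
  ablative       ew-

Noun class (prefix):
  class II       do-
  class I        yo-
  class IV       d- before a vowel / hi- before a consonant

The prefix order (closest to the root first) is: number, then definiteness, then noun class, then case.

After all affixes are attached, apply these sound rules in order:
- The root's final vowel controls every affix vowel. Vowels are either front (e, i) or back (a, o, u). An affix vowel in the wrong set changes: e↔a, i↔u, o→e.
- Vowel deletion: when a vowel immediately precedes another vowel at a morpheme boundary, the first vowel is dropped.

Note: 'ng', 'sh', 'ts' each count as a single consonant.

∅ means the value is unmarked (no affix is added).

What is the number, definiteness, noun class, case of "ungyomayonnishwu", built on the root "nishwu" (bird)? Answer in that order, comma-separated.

Segment: ung-yo-ma-yon-nishwu.
number: yon- → plural.
definiteness: ma- → definite.
noun class: yo- → class I.
case: ung- → locative.

plural, definite, class I, locative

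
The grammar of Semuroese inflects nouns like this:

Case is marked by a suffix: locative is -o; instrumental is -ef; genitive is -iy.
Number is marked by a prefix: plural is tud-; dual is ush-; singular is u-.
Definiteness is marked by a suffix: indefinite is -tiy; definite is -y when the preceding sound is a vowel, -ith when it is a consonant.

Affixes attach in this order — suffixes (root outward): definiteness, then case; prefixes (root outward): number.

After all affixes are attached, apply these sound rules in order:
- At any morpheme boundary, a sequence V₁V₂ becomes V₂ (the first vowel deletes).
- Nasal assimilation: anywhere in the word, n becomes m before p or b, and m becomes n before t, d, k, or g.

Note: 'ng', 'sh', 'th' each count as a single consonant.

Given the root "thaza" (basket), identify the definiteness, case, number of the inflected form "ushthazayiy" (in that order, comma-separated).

Segment: ush-thaza-y-iy.
definiteness: -y/ith → definite.
case: -iy → genitive.
number: ush- → dual.

definite, genitive, dual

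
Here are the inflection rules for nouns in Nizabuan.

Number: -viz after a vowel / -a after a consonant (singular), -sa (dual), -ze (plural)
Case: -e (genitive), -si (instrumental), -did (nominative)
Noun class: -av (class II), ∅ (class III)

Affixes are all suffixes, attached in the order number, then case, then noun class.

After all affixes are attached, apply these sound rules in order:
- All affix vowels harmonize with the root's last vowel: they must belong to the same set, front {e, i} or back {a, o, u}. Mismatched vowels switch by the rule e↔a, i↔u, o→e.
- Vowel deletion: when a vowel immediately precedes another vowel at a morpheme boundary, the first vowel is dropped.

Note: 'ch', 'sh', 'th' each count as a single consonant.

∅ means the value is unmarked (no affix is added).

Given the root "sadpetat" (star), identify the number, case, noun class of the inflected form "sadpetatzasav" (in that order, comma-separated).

plural, instrumental, class II

Segment: sadpetat-ze-si-av.
number: -ze → plural.
case: -si → instrumental.
noun class: -av → class II.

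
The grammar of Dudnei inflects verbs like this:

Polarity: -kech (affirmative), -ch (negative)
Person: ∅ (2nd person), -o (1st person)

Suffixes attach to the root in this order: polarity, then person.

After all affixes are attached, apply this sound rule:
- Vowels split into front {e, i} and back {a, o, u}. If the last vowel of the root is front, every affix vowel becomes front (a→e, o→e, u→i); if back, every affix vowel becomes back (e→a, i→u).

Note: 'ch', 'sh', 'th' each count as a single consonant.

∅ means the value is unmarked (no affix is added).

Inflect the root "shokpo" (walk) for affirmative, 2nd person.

Attach polarity affirmative -kech → shokpokech.
person = 2nd person: zero marking, form stays shokpokech.
Apply vowel harmony: shokpokech → shokpokach.

shokpokach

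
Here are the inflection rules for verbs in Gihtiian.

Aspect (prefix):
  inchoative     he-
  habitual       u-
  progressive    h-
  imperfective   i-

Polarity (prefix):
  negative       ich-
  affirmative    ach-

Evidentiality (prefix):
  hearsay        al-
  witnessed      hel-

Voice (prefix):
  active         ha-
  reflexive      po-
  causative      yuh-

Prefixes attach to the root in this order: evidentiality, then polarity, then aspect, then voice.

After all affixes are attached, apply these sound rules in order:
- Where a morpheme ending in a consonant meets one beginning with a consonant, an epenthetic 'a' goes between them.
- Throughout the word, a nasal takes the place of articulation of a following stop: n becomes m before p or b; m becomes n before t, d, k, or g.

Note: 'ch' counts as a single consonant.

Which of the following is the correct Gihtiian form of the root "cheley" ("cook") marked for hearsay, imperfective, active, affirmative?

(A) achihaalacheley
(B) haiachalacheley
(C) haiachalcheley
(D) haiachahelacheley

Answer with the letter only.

Attach evidentiality hearsay al- → alcheley.
Attach polarity affirmative ach- → achalcheley.
Attach aspect imperfective i- → iachalcheley.
Attach voice active ha- → haiachalcheley.
Apply epenthesis: haiachalcheley → haiachalacheley.
Nasal assimilation: no change.
So the correct form is haiachalacheley, option (B).
(D) haiachahelacheley is wrong: it uses witnessed instead of hearsay for evidentiality.
(C) haiachalcheley is wrong: it fails to apply the sound rule(s).
(A) achihaalacheley is wrong: it has the affixes in the wrong order.

B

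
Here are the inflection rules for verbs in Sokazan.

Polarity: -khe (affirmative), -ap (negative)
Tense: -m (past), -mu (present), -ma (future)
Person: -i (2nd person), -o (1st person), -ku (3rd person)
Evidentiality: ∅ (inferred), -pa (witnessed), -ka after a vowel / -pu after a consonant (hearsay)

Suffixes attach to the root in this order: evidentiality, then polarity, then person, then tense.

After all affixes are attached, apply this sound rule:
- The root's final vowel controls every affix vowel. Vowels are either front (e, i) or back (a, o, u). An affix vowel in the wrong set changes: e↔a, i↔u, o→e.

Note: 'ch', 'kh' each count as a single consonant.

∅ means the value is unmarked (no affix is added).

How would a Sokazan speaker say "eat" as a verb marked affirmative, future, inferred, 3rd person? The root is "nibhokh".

nibhokhkhakuma

evidentiality = inferred: zero marking, form stays nibhokh.
Attach polarity affirmative -khe → nibhokhkhe.
Attach person 3rd person -ku → nibhokhkheku.
Attach tense future -ma → nibhokhkhekuma.
Apply vowel harmony: nibhokhkhekuma → nibhokhkhakuma.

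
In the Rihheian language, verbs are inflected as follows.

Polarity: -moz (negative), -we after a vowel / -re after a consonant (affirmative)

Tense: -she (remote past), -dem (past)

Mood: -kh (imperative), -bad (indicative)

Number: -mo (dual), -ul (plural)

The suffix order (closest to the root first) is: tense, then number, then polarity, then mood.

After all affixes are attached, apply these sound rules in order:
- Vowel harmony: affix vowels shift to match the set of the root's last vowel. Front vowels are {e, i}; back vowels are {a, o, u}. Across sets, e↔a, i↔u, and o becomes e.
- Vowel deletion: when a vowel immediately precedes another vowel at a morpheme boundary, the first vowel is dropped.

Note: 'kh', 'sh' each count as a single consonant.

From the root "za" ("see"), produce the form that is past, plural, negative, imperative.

Attach tense past -dem → zadem.
Attach number plural -ul → zademul.
Attach polarity negative -moz → zademulmoz.
Attach mood imperative -kh → zademulmozkh.
Apply vowel harmony: zademulmozkh → zadamulmozkh.
Vowel deletion: no change.

zadamulmozkh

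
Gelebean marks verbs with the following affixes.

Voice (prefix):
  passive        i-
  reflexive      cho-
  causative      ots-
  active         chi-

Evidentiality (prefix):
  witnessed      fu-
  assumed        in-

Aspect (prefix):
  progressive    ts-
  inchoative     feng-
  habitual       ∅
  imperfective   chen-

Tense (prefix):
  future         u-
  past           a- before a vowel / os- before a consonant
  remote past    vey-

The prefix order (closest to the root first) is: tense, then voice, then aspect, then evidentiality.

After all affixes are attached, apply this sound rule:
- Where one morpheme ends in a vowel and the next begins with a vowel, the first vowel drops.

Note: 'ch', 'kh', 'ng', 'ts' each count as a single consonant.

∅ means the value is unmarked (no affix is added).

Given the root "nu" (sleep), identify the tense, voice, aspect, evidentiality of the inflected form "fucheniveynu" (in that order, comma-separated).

Segment: fu-chen-i-vey-nu.
tense: vey- → remote past.
voice: i- → passive.
aspect: chen- → imperfective.
evidentiality: fu- → witnessed.

remote past, passive, imperfective, witnessed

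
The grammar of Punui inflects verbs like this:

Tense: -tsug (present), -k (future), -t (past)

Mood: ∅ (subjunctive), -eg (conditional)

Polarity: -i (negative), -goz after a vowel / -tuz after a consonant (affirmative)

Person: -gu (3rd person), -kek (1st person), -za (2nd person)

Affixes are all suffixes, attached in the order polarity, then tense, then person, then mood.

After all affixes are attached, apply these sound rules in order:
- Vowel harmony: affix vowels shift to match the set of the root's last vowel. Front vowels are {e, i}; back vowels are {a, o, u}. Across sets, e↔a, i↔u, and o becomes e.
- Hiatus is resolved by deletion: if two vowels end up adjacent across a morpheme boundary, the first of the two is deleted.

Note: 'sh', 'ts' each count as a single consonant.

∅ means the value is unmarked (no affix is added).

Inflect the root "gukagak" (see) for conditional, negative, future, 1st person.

Attach polarity negative -i → gukagaki.
Attach tense future -k → gukagakik.
Attach person 1st person -kek → gukagakikkek.
Attach mood conditional -eg → gukagakikkekeg.
Apply vowel harmony: gukagakikkekeg → gukagakukkakag.
Vowel deletion: no change.

gukagakukkakag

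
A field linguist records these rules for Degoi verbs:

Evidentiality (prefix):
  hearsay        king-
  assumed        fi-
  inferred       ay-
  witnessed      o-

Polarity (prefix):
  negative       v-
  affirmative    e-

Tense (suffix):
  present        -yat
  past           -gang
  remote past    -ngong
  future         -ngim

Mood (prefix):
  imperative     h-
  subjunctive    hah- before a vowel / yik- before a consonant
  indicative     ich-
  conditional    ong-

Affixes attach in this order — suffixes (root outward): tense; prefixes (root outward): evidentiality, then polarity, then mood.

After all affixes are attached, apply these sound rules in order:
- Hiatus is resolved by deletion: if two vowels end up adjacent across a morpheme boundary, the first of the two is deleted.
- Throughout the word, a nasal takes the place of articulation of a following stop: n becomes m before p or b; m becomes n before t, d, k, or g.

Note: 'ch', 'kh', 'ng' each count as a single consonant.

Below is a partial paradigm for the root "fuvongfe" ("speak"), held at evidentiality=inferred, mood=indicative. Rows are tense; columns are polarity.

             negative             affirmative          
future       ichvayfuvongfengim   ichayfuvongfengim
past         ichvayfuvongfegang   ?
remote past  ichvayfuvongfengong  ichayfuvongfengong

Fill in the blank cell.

ichayfuvongfegang

Attach evidentiality inferred ay- → ayfuvongfe.
Attach tense past -gang → ayfuvongfegang.
Attach polarity affirmative e- → eayfuvongfegang.
Attach mood indicative ich- → icheayfuvongfegang.
Apply vowel deletion: icheayfuvongfegang → ichayfuvongfegang.
Nasal assimilation: no change.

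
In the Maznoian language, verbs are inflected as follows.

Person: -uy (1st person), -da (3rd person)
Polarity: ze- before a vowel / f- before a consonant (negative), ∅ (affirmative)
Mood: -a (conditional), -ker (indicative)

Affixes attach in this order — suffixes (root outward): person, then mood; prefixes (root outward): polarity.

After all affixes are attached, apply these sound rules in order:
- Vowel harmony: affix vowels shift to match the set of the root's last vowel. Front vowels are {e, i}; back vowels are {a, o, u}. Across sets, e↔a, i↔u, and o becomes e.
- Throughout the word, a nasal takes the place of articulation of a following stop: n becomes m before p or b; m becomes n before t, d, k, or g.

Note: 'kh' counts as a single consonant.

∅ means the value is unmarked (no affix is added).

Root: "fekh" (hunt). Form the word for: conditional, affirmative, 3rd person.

Attach person 3rd person -da → fekhda.
polarity = affirmative: zero marking, form stays fekhda.
Attach mood conditional -a → fekhdaa.
Apply vowel harmony: fekhdaa → fekhdee.
Nasal assimilation: no change.

fekhdee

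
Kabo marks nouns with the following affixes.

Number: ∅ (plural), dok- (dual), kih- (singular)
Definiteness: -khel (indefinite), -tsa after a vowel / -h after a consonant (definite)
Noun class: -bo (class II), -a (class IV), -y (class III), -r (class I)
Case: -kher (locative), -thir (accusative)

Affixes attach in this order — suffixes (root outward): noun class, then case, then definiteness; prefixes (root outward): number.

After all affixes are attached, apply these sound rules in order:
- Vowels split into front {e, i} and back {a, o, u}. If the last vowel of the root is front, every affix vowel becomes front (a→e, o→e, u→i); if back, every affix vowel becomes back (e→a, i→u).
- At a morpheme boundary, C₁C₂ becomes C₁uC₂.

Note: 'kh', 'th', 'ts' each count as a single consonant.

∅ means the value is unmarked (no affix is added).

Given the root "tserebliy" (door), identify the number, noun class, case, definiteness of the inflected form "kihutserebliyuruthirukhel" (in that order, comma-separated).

singular, class I, accusative, indefinite

Segment: kih-tserebliy-r-thir-khel.
number: kih- → singular.
noun class: -r → class I.
case: -thir → accusative.
definiteness: -khel → indefinite.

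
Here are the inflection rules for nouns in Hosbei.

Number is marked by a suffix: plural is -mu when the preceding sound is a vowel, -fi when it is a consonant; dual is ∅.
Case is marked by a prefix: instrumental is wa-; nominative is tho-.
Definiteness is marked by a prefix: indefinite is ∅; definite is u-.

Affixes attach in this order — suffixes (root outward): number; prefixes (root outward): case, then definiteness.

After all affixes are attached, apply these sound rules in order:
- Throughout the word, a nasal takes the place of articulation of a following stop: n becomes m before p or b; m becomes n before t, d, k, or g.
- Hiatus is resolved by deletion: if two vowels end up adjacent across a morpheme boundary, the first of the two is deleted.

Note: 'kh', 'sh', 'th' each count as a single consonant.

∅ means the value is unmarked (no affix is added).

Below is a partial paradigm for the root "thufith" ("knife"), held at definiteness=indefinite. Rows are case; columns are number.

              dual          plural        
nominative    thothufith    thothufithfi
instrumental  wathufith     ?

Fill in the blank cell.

Attach case instrumental wa- → wathufith.
Attach number plural -fi (after consonant 'th') → wathufithfi.
definiteness = indefinite: zero marking, form stays wathufithfi.
Nasal assimilation: no change.
Vowel deletion: no change.

wathufithfi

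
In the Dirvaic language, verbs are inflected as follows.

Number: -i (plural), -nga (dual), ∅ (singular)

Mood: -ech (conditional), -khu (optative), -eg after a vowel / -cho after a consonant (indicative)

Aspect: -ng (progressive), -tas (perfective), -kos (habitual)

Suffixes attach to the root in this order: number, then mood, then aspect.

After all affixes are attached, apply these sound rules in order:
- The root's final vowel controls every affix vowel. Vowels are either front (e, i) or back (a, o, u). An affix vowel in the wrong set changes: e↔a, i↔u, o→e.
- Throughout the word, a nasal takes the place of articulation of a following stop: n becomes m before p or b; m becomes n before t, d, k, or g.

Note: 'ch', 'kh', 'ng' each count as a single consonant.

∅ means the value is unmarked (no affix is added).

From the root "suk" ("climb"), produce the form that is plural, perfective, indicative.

Attach number plural -i → suki.
Attach mood indicative -eg (after vowel 'i') → sukieg.
Attach aspect perfective -tas → sukiegtas.
Apply vowel harmony: sukiegtas → sukuagtas.
Nasal assimilation: no change.

sukuagtas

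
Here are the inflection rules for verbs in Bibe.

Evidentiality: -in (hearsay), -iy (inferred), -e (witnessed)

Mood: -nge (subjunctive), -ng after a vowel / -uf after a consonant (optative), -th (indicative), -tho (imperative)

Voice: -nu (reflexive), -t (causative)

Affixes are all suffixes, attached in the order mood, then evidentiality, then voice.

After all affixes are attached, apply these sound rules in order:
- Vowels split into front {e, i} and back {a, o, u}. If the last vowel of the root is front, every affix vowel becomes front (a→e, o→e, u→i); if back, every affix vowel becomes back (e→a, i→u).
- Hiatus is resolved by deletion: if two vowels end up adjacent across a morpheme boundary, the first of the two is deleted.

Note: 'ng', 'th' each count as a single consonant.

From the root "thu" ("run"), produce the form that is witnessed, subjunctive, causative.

Attach mood subjunctive -nge → thunge.
Attach evidentiality witnessed -e → thungee.
Attach voice causative -t → thungeet.
Apply vowel harmony: thungeet → thungaat.
Apply vowel deletion: thungaat → thungat.

thungat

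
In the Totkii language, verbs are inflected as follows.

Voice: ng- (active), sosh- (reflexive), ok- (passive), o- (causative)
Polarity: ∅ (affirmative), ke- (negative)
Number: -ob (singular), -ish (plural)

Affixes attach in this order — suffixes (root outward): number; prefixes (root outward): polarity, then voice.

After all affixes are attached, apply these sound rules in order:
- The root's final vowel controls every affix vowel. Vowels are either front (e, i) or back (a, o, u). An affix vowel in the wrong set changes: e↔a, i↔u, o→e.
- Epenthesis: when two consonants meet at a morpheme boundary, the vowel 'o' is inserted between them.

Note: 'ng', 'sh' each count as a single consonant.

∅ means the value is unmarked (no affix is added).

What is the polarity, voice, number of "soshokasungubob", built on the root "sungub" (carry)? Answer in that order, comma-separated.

negative, reflexive, singular

Segment: sosh-ke-sungub-ob.
polarity: ke- → negative.
voice: sosh- → reflexive.
number: -ob → singular.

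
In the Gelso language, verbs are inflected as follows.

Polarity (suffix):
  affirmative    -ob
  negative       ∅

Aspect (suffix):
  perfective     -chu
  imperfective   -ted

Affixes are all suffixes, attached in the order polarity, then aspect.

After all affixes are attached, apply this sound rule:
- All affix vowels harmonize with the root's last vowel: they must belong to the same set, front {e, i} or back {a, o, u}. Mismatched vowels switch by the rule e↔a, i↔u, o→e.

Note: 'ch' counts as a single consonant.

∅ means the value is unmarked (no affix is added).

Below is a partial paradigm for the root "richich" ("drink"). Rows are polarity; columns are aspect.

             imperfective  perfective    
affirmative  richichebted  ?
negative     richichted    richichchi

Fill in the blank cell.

Attach polarity affirmative -ob → richichob.
Attach aspect perfective -chu → richichobchu.
Apply vowel harmony: richichobchu → richichebchi.

richichebchi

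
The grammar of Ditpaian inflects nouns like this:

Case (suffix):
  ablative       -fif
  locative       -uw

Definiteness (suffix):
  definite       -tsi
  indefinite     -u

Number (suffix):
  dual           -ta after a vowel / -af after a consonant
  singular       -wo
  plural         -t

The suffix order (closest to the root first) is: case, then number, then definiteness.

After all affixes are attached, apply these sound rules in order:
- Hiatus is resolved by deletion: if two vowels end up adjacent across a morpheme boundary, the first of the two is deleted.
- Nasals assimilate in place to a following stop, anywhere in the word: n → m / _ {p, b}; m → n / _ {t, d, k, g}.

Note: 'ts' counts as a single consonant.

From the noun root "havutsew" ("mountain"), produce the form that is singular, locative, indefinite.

Attach case locative -uw → havutsewuw.
Attach number singular -wo → havutsewuwwo.
Attach definiteness indefinite -u → havutsewuwwou.
Apply vowel deletion: havutsewuwwou → havutsewuwwu.
Nasal assimilation: no change.

havutsewuwwu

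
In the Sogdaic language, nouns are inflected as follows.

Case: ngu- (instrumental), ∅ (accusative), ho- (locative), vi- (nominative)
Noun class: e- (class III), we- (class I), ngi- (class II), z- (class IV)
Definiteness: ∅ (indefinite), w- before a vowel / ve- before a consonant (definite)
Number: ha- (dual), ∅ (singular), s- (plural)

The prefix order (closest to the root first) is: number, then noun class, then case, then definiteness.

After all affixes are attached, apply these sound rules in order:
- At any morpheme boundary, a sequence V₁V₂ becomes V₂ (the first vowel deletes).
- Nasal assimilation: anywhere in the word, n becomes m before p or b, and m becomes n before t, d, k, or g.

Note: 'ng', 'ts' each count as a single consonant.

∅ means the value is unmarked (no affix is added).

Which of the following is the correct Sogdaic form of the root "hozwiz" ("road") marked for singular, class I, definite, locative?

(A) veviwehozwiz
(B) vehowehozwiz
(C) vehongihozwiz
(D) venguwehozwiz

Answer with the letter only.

number = singular: zero marking, form stays hozwiz.
Attach noun class class I we- → wehozwiz.
Attach case locative ho- → howehozwiz.
Attach definiteness definite ve- (before consonant 'h') → vehowehozwiz.
Vowel deletion: no change.
Nasal assimilation: no change.
So the correct form is vehowehozwiz, option (B).
(D) venguwehozwiz is wrong: it uses instrumental instead of locative for case.
(C) vehongihozwiz is wrong: it uses class II instead of class I for noun class.
(A) veviwehozwiz is wrong: it uses nominative instead of locative for case.

B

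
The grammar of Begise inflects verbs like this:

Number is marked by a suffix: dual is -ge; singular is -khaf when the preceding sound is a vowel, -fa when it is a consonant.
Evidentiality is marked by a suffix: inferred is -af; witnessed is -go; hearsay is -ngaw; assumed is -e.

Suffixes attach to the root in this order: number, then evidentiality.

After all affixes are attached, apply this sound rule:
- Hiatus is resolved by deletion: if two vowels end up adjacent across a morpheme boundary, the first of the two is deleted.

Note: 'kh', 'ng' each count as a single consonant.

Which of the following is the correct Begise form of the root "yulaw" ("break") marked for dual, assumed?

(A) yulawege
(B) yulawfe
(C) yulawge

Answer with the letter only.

C

Attach number dual -ge → yulawge.
Attach evidentiality assumed -e → yulawgee.
Apply vowel deletion: yulawgee → yulawge.
So the correct form is yulawge, option (C).
(B) yulawfe is wrong: it uses singular instead of dual for number.
(A) yulawege is wrong: it has the affixes in the wrong order.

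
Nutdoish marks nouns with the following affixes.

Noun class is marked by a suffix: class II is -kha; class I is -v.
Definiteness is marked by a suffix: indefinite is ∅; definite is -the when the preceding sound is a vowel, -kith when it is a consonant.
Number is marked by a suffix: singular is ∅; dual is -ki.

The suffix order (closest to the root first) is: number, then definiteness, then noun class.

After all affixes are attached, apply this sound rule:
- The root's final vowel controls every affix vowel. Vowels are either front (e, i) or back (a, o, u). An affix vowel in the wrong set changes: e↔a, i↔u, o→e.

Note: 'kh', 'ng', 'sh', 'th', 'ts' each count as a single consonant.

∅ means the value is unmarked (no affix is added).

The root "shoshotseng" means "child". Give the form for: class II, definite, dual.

shoshotsengkithekhe

Attach number dual -ki → shoshotsengki.
Attach definiteness definite -the (after vowel 'i') → shoshotsengkithe.
Attach noun class class II -kha → shoshotsengkithekha.
Apply vowel harmony: shoshotsengkithekha → shoshotsengkithekhe.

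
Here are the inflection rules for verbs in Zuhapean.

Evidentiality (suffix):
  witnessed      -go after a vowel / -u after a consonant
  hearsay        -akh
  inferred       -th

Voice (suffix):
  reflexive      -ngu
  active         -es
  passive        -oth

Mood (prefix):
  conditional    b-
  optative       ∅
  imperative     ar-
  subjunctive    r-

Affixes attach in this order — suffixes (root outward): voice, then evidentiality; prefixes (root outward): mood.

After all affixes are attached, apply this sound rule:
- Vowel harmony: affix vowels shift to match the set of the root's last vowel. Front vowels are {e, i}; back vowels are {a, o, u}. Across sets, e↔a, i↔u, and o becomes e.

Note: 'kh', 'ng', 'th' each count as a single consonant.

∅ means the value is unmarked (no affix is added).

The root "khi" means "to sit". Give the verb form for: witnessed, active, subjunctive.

Attach voice active -es → khies.
Attach mood subjunctive r- → rkhies.
Attach evidentiality witnessed -u (after consonant 's') → rkhiesu.
Apply vowel harmony: rkhiesu → rkhiesi.

rkhiesi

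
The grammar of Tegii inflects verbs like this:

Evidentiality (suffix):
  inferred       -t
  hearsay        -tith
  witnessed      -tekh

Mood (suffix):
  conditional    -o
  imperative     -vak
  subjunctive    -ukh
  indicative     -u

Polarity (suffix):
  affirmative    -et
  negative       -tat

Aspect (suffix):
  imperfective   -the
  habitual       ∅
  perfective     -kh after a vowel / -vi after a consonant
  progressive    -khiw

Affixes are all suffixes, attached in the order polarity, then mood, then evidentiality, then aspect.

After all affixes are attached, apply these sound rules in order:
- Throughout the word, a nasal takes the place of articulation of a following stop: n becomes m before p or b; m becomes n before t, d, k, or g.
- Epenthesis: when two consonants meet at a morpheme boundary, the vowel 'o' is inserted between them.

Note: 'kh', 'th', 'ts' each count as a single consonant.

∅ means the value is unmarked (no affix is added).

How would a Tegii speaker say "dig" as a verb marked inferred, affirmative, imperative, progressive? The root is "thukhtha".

thukhthaetovakotokhiw

Attach polarity affirmative -et → thukhthaet.
Attach mood imperative -vak → thukhthaetvak.
Attach evidentiality inferred -t → thukhthaetvakt.
Attach aspect progressive -khiw → thukhthaetvaktkhiw.
Nasal assimilation: no change.
Apply epenthesis: thukhthaetvaktkhiw → thukhthaetovakotokhiw.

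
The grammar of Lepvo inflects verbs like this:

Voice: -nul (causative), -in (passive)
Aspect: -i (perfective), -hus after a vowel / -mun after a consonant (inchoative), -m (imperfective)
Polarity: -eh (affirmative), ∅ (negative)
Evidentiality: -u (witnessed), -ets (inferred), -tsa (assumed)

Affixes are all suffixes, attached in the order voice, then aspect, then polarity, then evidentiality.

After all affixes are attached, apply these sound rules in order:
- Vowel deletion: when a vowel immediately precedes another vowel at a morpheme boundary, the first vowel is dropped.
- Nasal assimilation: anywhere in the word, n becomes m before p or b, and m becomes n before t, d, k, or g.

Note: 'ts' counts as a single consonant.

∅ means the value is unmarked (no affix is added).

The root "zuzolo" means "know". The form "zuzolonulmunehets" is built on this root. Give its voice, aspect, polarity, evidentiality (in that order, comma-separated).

Segment: zuzolo-nul-mun-eh-ets.
voice: -nul → causative.
aspect: -hus/mun → inchoative.
polarity: -eh → affirmative.
evidentiality: -ets → inferred.

causative, inchoative, affirmative, inferred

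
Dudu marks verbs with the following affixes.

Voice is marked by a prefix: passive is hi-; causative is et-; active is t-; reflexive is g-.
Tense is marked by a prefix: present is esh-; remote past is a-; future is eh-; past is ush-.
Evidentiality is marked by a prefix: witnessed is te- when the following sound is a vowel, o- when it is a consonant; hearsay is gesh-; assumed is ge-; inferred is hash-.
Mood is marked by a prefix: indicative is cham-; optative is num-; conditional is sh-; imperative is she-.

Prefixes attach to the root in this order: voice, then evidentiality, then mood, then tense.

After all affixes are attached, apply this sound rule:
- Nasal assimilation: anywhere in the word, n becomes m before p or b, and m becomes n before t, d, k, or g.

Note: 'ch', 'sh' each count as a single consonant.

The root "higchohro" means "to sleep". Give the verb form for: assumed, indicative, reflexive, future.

Attach voice reflexive g- → ghigchohro.
Attach evidentiality assumed ge- → geghigchohro.
Attach mood indicative cham- → chamgeghigchohro.
Attach tense future eh- → ehchamgeghigchohro.
Apply nasal assimilation: ehchamgeghigchohro → ehchangeghigchohro.

ehchangeghigchohro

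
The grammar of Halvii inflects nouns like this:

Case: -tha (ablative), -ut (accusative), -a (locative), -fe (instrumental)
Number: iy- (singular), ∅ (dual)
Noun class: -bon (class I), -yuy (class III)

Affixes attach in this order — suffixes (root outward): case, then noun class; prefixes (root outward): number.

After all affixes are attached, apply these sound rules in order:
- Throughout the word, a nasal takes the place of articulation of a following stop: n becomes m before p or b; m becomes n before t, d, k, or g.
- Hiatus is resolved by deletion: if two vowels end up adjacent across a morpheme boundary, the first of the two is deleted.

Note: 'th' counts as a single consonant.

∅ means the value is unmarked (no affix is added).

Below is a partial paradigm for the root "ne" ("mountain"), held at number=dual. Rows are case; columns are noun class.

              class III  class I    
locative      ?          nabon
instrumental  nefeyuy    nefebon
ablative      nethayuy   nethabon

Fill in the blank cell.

nayuy

Attach case locative -a → nea.
Attach noun class class III -yuy → neayuy.
number = dual: zero marking, form stays neayuy.
Nasal assimilation: no change.
Apply vowel deletion: neayuy → nayuy.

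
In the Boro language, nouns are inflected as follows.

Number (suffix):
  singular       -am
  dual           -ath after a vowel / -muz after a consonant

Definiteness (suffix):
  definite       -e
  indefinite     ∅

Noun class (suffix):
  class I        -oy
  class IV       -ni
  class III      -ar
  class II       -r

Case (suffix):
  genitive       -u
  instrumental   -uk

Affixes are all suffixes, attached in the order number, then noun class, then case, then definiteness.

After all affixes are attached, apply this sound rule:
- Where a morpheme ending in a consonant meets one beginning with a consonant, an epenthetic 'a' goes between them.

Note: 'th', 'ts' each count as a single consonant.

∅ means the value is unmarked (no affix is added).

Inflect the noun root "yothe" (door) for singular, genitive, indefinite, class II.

Attach number singular -am → yotheam.
Attach noun class class II -r → yotheamr.
Attach case genitive -u → yotheamru.
definiteness = indefinite: zero marking, form stays yotheamru.
Apply epenthesis: yotheamru → yotheamaru.

yotheamaru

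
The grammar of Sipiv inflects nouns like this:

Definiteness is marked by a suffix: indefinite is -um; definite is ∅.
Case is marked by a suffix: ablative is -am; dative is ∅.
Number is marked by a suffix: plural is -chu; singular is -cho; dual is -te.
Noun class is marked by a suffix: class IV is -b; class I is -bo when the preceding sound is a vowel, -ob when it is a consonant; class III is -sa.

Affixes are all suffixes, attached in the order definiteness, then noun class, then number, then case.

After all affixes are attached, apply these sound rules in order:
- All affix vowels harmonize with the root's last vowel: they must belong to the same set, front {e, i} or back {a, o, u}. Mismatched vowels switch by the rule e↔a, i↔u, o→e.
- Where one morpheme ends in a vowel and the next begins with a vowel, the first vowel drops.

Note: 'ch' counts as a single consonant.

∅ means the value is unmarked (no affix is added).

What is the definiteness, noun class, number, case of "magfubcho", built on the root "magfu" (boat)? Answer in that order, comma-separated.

Segment: magfu-b-cho.
definiteness: ∅ → definite.
noun class: -b → class IV.
number: -cho → singular.
case: ∅ → dative.

definite, class IV, singular, dative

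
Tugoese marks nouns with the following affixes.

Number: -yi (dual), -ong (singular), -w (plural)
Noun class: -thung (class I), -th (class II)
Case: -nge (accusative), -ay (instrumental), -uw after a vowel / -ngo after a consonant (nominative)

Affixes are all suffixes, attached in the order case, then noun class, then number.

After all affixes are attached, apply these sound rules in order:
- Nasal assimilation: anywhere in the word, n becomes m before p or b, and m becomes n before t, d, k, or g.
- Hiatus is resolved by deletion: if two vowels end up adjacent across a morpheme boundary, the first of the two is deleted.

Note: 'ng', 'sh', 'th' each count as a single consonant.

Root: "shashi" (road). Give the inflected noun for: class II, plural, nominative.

shashuwthw

Attach case nominative -uw (after vowel 'i') → shashiuw.
Attach noun class class II -th → shashiuwth.
Attach number plural -w → shashiuwthw.
Nasal assimilation: no change.
Apply vowel deletion: shashiuwthw → shashuwthw.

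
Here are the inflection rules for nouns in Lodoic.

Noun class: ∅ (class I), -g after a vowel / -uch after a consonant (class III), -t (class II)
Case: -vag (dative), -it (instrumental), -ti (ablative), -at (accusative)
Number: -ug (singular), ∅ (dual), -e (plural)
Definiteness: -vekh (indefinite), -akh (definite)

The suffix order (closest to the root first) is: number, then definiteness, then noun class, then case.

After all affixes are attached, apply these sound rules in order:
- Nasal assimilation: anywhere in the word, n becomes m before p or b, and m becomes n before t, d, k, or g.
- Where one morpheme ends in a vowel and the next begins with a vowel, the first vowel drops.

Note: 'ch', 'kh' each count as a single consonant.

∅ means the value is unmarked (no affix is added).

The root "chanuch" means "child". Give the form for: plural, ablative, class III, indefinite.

Attach number plural -e → chanuche.
Attach definiteness indefinite -vekh → chanuchevekh.
Attach noun class class III -uch (after consonant 'kh') → chanuchevekhuch.
Attach case ablative -ti → chanuchevekhuchti.
Nasal assimilation: no change.
Vowel deletion: no change.

chanuchevekhuchti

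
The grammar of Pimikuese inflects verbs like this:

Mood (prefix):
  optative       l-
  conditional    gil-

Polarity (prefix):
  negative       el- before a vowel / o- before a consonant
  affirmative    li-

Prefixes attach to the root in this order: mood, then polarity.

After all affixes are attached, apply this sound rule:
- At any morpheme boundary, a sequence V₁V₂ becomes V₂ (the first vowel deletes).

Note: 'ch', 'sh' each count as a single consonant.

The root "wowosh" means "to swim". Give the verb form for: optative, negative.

Attach mood optative l- → lwowosh.
Attach polarity negative o- (before consonant 'l') → olwowosh.
Vowel deletion: no change.

olwowosh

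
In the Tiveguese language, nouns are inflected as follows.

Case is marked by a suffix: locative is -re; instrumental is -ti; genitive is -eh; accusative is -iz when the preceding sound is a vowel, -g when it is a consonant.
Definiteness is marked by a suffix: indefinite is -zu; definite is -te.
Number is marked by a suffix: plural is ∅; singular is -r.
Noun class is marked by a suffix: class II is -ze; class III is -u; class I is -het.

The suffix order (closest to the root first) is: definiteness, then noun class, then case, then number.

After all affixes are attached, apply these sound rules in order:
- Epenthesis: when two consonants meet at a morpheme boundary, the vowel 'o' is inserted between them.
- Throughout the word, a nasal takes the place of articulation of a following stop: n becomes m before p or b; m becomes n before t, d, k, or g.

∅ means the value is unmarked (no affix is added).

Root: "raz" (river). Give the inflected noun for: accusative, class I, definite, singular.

Attach definiteness definite -te → razte.
Attach noun class class I -het → raztehet.
Attach case accusative -g (after consonant 't') → raztehetg.
Attach number singular -r → raztehetgr.
Apply epenthesis: raztehetgr → razotehetogor.
Nasal assimilation: no change.

razotehetogor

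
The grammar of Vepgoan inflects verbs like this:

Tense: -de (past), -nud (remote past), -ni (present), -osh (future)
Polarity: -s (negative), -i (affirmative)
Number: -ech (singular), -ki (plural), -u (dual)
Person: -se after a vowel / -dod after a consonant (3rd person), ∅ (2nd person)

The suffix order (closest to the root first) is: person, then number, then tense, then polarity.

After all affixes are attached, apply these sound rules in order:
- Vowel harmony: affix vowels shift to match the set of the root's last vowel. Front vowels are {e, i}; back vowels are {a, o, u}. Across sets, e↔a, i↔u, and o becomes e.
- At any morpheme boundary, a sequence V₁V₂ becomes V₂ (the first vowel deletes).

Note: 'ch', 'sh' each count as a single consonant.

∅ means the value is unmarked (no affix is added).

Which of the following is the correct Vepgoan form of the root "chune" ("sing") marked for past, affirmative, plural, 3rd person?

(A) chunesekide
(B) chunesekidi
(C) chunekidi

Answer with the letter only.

B

Attach person 3rd person -se (after vowel 'e') → chunese.
Attach number plural -ki → chuneseki.
Attach tense past -de → chunesekide.
Attach polarity affirmative -i → chunesekidei.
Vowel harmony: no change.
Apply vowel deletion: chunesekidei → chunesekidi.
So the correct form is chunesekidi, option (B).
(A) chunesekide is wrong: it has the affixes in the wrong order.
(C) chunekidi is wrong: it uses 2nd person instead of 3rd person for person.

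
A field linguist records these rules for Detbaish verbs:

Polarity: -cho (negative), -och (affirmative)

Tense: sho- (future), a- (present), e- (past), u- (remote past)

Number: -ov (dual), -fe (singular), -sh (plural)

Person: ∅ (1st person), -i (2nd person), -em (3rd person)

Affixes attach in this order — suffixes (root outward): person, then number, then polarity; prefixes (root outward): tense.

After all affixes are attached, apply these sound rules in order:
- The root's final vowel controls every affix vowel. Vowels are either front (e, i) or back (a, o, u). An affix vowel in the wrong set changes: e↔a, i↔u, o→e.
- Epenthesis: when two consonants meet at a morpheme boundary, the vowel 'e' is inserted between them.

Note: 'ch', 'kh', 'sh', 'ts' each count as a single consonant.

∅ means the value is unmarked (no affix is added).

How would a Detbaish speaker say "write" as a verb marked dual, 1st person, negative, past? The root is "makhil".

Attach tense past e- → emakhil.
person = 1st person: zero marking, form stays emakhil.
Attach number dual -ov → emakhilov.
Attach polarity negative -cho → emakhilovcho.
Apply vowel harmony: emakhilovcho → emakhilevche.
Apply epenthesis: emakhilevche → emakhileveche.

emakhileveche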